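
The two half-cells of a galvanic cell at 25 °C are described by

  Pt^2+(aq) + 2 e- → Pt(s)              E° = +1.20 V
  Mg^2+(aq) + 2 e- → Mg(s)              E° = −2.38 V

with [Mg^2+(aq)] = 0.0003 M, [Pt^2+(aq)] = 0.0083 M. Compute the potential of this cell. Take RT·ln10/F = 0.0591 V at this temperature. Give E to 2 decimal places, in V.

The Pt²⁺/Pt couple has the more positive E°, so it is the cathode; Mg²⁺/Mg is the anode.
The standard potential is +1.20 − (−2.38) = +3.58 V and the balanced reaction transfers n = 2 electrons.
The balanced reaction is Pt^2+(aq) + Mg(s) → Pt(s) + Mg^2+(aq), so Q = [Mg^2+(aq)] / [Pt^2+(aq)] = 0.0361 and log Q = −1.442.
By the Nernst equation, E = +3.58 − (0.0591/2)·(−1.442) = +3.62 V.

+3.62 V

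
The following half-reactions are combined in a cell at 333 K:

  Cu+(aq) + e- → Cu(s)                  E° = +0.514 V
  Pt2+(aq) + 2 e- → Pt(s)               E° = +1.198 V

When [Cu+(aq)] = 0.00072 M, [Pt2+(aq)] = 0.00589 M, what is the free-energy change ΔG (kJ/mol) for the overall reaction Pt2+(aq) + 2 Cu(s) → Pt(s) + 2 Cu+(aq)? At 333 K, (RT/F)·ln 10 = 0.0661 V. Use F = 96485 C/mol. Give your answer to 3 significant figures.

E°cell = +1.198 − (+0.514) = +0.684 V; the balanced reaction transfers n = 2 electrons.
Q = [Cu+(aq)]^2 / [Pt2+(aq)] = 8.8×10^−5, so log Q = −4.055 and E = +0.684 − (0.0661/2)(−4.055) = +0.8180 V.
ΔG = −nFE = −(2)(96485)(+0.8180) J/mol = −158 kJ/mol.

−158 kJ/mol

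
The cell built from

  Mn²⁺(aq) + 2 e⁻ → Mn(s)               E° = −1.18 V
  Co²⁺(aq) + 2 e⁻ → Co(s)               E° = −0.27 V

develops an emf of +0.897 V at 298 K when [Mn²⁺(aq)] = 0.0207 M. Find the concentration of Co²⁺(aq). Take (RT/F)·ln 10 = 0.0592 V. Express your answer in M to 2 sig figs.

Co²⁺/Co is the cathode (higher E°); E°cell = −0.27 − (−1.18) = +0.91 V with n = 2.
Rearranging E = E° − (0.0592/n)·log Q gives log Q = 2(+0.91 − (+0.897))/0.0592 = 0.439.
For Co²⁺(aq) + Mn(s) → Co(s) + Mn²⁺(aq), the reaction quotient is Q = [Mn²⁺(aq)] / [Co²⁺(aq)].
Solving for the unknown gives log [Co²⁺(aq)] = −2.123, so [Co²⁺(aq)] ≈ 0.0075 M.

0.0075 M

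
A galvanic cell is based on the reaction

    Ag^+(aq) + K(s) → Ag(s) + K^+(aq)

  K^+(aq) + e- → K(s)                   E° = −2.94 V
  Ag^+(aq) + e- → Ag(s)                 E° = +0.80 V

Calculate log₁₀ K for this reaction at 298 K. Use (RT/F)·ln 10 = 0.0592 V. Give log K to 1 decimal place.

The Ag⁺/Ag couple is reduced (cathode); E°cell = +0.80 − (−2.94) = +3.74 V with n = 1.
At equilibrium E = 0, so log K = nE°cell / 0.0592 = (1)(+3.74) / 0.0592 = 63.2.

log K = 63.2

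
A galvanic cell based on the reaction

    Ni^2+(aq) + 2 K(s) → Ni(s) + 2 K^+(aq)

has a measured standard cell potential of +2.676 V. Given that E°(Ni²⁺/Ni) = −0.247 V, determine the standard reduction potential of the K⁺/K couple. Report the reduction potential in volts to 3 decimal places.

−2.923 V

In the reaction as written the Ni²⁺/Ni couple is reduced (cathode) and K⁺/K is oxidized (anode), so E°cell = E°(Ni²⁺/Ni) − E°(K⁺/K).
E°(K⁺/K) = E°(cathode) − E°cell = −0.247 − (+2.676) = −2.923 V.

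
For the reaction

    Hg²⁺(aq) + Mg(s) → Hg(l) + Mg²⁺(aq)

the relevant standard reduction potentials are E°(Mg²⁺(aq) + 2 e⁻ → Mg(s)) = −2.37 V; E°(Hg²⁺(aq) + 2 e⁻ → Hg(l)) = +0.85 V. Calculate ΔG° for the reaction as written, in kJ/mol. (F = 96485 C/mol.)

In the reaction as written Hg²⁺(aq) is reduced, so the Hg²⁺/Hg couple is the cathode and Mg²⁺/Mg is the anode.
E°cell = +0.85 − (−2.37) = +3.22 V; balancing electrons gives n = 2.
ΔG° = −nFE°cell = −(2)(96485)(+3.22) J/mol = −621 kJ/mol.

−621 kJ/mol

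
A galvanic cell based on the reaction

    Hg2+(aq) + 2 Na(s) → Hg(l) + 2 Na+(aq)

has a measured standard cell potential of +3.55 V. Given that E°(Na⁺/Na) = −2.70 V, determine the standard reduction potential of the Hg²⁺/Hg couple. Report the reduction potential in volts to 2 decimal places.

+0.85 V

In the reaction as written the Hg²⁺/Hg couple is reduced (cathode) and Na⁺/Na is oxidized (anode), so E°cell = E°(Hg²⁺/Hg) − E°(Na⁺/Na).
E°(Hg²⁺/Hg) = E°cell + E°(anode) = +3.55 + (−2.70) = +0.85 V.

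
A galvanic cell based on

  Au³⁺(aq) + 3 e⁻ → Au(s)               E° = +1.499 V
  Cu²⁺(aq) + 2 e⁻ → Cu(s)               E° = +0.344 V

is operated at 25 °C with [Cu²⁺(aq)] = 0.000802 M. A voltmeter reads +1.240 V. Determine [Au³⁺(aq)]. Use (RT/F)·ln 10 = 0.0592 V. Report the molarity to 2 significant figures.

0.46 M

Au³⁺/Au is the cathode (higher E°); E°cell = +1.499 − (+0.344) = +1.155 V with n = 6.
From the Nernst equation, log Q = n(E° − E)/0.0592 = 6·(+1.155 − (+1.240))/0.0592 = −8.615.
For 2 Au³⁺(aq) + 3 Cu(s) → 2 Au(s) + 3 Cu²⁺(aq), the reaction quotient is Q = [Cu²⁺(aq)]^3 / [Au³⁺(aq)]^2.
Solving for the unknown gives log [Au³⁺(aq)] = −0.336, so [Au³⁺(aq)] ≈ 0.46 M.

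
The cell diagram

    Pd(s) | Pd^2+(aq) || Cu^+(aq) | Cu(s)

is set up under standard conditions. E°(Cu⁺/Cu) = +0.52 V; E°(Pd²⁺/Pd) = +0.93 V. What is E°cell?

−0.41 V

By convention the left-hand electrode in cell notation is the anode (oxidation) and the right-hand electrode is the cathode (reduction).
E°cell = E°(right) − E°(left) = +0.52 − (+0.93) = −0.41 V.
The negative sign shows that, as written, the cell would require an external voltage to drive the reaction.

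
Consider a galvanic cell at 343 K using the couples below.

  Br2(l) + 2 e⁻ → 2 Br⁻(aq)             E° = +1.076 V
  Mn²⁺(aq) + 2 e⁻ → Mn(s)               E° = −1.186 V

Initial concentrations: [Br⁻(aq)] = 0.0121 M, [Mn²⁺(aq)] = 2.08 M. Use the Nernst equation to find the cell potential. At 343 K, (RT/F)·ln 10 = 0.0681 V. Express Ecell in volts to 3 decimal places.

+2.382 V

Br₂/Br⁻ is reduced (cathode, E° = +1.076 V) and Mn²⁺/Mn is oxidized (anode).
E°cell = +1.076 − (−1.186) = +2.262 V, with n = 2 electrons transferred.
Balancing gives Br2(l) + Mn(s) → 2 Br⁻(aq) + Mn²⁺(aq); hence Q = [Br⁻(aq)]^2·[Mn²⁺(aq)] = 0.000305 (log Q = −3.516).
Applying E = E° − (RT ln10/nF)·log Q gives +2.262 − (0.0681/2)(−3.516) = +2.382 V.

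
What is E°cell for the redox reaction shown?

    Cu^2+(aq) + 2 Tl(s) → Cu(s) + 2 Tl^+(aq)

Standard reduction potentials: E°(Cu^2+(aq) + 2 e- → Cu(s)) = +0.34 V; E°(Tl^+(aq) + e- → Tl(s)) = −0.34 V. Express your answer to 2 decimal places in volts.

Cu^2+(aq) gains electrons, so the Cu²⁺/Cu couple is the cathode; the Tl⁺/Tl couple is the anode.
E°cell = E°(cathode) − E°(anode) = +0.34 − (−0.34) = +0.68 V.
The positive value indicates the reaction is spontaneous as written.

+0.68 V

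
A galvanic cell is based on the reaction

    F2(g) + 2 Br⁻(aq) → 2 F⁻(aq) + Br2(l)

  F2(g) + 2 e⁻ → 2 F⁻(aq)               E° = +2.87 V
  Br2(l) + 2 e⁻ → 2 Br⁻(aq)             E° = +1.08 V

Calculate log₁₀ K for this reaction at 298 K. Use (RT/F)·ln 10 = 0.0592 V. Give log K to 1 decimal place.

log K = 60.5

The F₂/F⁻ couple is reduced (cathode); E°cell = +2.87 − (+1.08) = +1.79 V with n = 2.
At equilibrium E = 0, so log K = nE°cell / 0.0592 = (2)(+1.79) / 0.0592 = 60.5.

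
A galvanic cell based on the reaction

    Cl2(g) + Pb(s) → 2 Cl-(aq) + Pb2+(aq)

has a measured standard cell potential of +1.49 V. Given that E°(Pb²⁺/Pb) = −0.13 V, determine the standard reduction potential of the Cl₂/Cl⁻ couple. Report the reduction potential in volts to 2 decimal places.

+1.36 V

In the reaction as written the Cl₂/Cl⁻ couple is reduced (cathode) and Pb²⁺/Pb is oxidized (anode), so E°cell = E°(Cl₂/Cl⁻) − E°(Pb²⁺/Pb).
E°(Cl₂/Cl⁻) = E°cell + E°(anode) = +1.49 + (−0.13) = +1.36 V.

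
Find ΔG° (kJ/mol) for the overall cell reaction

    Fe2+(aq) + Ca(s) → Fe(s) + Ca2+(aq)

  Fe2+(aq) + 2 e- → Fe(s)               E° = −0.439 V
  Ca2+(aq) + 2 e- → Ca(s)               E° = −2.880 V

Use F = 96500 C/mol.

In the reaction as written Fe2+(aq) is reduced, so the Fe²⁺/Fe couple is the cathode and Ca²⁺/Ca is the anode.
E°cell = −0.439 − (−2.880) = +2.441 V; balancing electrons gives n = 2.
ΔG° = −nFE°cell = −(2)(96500)(+2.441) J/mol = −471 kJ/mol.

−471 kJ/mol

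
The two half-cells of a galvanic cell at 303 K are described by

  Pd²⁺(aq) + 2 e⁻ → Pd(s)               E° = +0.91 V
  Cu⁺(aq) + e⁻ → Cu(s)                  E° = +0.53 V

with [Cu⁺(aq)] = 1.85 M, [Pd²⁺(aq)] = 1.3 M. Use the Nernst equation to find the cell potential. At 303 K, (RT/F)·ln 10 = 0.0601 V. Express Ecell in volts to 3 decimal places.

+0.367 V

Pd²⁺/Pd is reduced (cathode, E° = +0.91 V) and Cu⁺/Cu is oxidized (anode).
The standard potential is +0.91 − (+0.53) = +0.38 V and the balanced reaction transfers n = 2 electrons.
For the overall reaction Pd²⁺(aq) + 2 Cu(s) → Pd(s) + 2 Cu⁺(aq), Q = [Cu⁺(aq)]^2 / [Pd²⁺(aq)] = 2.63, giving log Q = 0.420.
Applying E = E° − (RT ln10/nF)·log Q gives +0.38 − (0.0601/2)(0.420) = +0.367 V.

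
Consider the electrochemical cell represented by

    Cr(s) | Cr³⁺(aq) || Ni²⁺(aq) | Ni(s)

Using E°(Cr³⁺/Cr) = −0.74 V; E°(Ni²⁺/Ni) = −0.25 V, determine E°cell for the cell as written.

+0.49 V

By convention the left-hand electrode in cell notation is the anode (oxidation) and the right-hand electrode is the cathode (reduction).
E°cell = E°(right) − E°(left) = −0.25 − (−0.74) = +0.49 V.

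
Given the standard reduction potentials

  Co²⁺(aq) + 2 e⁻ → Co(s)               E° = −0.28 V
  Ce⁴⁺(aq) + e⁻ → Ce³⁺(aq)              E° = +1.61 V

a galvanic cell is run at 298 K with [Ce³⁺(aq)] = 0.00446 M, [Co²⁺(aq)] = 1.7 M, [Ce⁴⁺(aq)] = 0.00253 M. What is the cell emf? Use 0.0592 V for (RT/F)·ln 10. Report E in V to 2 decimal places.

+1.87 V

Since E°(Ce⁴⁺/Ce³⁺) > E°(Co²⁺/Co), Ce⁴⁺/Ce³⁺ serves as the cathode.
E°cell = E°cat − E°an = +1.61 − (−0.28) = +1.89 V; n = 2.
The balanced reaction is 2 Ce⁴⁺(aq) + Co(s) → 2 Ce³⁺(aq) + Co²⁺(aq), so Q = ([Ce³⁺(aq)]^2·[Co²⁺(aq)]) / [Ce⁴⁺(aq)]^2 = 5.28 and log Q = 0.723.
By the Nernst equation, E = +1.89 − (0.0592/2)·(0.723) = +1.87 V.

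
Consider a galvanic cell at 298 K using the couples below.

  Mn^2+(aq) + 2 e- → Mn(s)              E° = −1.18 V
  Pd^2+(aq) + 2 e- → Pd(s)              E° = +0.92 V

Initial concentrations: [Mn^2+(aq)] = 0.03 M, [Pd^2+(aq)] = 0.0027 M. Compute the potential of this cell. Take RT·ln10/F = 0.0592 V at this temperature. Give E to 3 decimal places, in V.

+2.069 V

Pd²⁺/Pd is reduced (cathode, E° = +0.92 V) and Mn²⁺/Mn is oxidized (anode).
The standard potential is +0.92 − (−1.18) = +2.10 V and the balanced reaction transfers n = 2 electrons.
The balanced reaction is Pd^2+(aq) + Mn(s) → Pd(s) + Mn^2+(aq), so Q = [Mn^2+(aq)] / [Pd^2+(aq)] = 11.1 and log Q = 1.046.
By the Nernst equation, E = +2.10 − (0.0592/2)·(1.046) = +2.069 V.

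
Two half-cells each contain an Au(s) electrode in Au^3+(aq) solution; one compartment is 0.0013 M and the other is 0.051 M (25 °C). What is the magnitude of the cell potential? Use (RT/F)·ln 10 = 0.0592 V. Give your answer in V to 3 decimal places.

For a concentration cell E°cell = 0, since both electrodes use the same couple.
The compartment with the higher Au^3+(aq) concentration (0.051 M) acts as the cathode; ions are reduced there and produced at the dilute (0.0013 M) anode.
With n = 3, Ecell = −(0.0592/3)·log([dilute]/[conc]) = −(0.0592/3)·log(0.0013/0.051) = +0.031 V.

0.031 V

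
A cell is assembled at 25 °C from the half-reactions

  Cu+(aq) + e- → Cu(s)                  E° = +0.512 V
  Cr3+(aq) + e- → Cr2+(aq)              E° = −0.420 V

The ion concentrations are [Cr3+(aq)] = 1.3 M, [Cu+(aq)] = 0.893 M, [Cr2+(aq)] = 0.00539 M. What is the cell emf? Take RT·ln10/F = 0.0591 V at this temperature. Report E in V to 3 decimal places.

The Cu⁺/Cu couple has the more positive E°, so it is the cathode; Cr³⁺/Cr²⁺ is the anode.
E°cell = E°cat − E°an = +0.512 − (−0.420) = +0.932 V; n = 1.
Balancing gives Cu+(aq) + Cr2+(aq) → Cu(s) + Cr3+(aq); hence Q = [Cr3+(aq)] / ([Cu+(aq)]·[Cr2+(aq)]) = 270 (log Q = 2.432).
By the Nernst equation, E = +0.932 − (0.0591/1)·(2.432) = +0.788 V.

+0.788 V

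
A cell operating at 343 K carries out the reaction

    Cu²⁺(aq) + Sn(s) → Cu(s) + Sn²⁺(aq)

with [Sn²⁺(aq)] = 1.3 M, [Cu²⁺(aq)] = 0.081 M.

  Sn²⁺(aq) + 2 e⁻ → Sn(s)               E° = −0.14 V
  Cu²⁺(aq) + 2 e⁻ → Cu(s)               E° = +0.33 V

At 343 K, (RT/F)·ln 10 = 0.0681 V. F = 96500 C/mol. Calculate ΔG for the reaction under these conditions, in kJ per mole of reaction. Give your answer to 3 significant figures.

−82.8 kJ/mol

With Cu²⁺/Cu reduced at the cathode, E°cell = +0.33 − (−0.14) = +0.47 V and n = 2.
Q = [Sn²⁺(aq)] / [Cu²⁺(aq)] = 16, so log Q = 1.205 and E = +0.47 − (0.0681/2)(1.205) = +0.4290 V.
Then ΔG = −nFE = −2 × 96500 × +0.4290 J/mol = −82.8 kJ/mol.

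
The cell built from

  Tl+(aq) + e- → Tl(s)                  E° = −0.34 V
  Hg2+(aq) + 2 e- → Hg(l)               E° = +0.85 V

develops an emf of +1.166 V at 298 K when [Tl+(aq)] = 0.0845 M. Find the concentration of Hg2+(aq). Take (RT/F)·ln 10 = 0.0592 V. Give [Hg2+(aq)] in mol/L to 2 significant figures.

With Hg²⁺/Hg at the cathode and Tl⁺/Tl at the anode, E°cell = +0.85 − (−0.34) = +1.19 V (n = 2).
From the Nernst equation, log Q = n(E° − E)/0.0592 = 2·(+1.19 − (+1.166))/0.0592 = 0.811.
The balanced reaction is Hg2+(aq) + 2 Tl(s) → Hg(l) + 2 Tl+(aq), so Q = [Tl+(aq)]^2 / [Hg2+(aq)].
Solving for the unknown gives log [Hg2+(aq)] = −2.957, so [Hg2+(aq)] ≈ 0.0011 M.

0.0011 M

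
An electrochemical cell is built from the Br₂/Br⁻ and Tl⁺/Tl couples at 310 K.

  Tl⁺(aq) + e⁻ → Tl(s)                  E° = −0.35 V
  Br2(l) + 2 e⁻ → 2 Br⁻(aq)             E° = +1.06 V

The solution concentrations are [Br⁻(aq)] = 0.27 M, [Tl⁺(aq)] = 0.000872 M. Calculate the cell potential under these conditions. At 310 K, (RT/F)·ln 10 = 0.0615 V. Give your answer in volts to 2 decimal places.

The Br₂/Br⁻ couple has the more positive E°, so it is the cathode; Tl⁺/Tl is the anode.
The standard potential is +1.06 − (−0.35) = +1.41 V and the balanced reaction transfers n = 2 electrons.
For the overall reaction Br2(l) + 2 Tl(s) → 2 Br⁻(aq) + 2 Tl⁺(aq), Q = [Br⁻(aq)]^2·[Tl⁺(aq)]^2 = 5.54×10^−8, giving log Q = −7.256.
By the Nernst equation, E = +1.41 − (0.0615/2)·(−7.256) = +1.63 V.

+1.63 V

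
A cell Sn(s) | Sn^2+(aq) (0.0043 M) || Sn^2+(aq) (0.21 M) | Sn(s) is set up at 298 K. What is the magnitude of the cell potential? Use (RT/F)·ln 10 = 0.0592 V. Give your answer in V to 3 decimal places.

0.050 V

For a concentration cell E°cell = 0, since both electrodes use the same couple.
The compartment with the higher Sn^2+(aq) concentration (0.21 M) acts as the cathode; ions are reduced there and produced at the dilute (0.0043 M) anode.
With n = 2, Ecell = −(0.0592/2)·log([dilute]/[conc]) = −(0.0592/2)·log(0.0043/0.21) = +0.050 V.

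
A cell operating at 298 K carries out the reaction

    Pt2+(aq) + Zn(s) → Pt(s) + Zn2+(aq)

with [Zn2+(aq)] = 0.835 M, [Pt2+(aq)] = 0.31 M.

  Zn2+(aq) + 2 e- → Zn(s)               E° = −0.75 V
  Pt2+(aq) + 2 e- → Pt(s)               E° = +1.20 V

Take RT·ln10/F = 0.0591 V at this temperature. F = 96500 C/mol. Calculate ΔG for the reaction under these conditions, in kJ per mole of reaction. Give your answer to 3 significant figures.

−374 kJ/mol

With Pt²⁺/Pt reduced at the cathode, E°cell = +1.20 − (−0.75) = +1.95 V and n = 2.
The reaction quotient is [Zn2+(aq)] / [Pt2+(aq)] = 2.69; by Nernst, E = +1.95 − (0.0591/2)(0.430) = +1.9373 V.
ΔG = −nFE = −(2)(96500)(+1.9373) J/mol = −374 kJ/mol.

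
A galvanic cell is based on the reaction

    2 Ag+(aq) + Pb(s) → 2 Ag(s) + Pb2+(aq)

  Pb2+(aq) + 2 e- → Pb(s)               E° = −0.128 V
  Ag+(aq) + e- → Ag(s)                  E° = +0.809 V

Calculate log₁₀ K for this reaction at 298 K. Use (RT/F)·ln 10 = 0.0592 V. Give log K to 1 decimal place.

log K = 31.7

The Ag⁺/Ag couple is reduced (cathode); E°cell = +0.809 − (−0.128) = +0.937 V with n = 2.
At equilibrium E = 0, so log K = nE°cell / 0.0592 = (2)(+0.937) / 0.0592 = 31.7.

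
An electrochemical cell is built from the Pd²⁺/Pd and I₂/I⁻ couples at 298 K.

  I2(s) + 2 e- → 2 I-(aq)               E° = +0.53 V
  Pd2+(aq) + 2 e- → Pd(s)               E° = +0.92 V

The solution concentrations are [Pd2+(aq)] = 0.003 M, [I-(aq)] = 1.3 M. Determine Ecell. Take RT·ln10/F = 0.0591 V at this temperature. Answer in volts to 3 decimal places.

Since E°(Pd²⁺/Pd) > E°(I₂/I⁻), Pd²⁺/Pd serves as the cathode.
E°cell = +0.92 − (+0.53) = +0.39 V, with n = 2 electrons transferred.
For the overall reaction Pd2+(aq) + 2 I-(aq) → Pd(s) + I2(s), Q = 1 / ([Pd2+(aq)]·[I-(aq)]^2) = 197, giving log Q = 2.295.
Applying E = E° − (RT ln10/nF)·log Q gives +0.39 − (0.0591/2)(2.295) = +0.322 V.

+0.322 V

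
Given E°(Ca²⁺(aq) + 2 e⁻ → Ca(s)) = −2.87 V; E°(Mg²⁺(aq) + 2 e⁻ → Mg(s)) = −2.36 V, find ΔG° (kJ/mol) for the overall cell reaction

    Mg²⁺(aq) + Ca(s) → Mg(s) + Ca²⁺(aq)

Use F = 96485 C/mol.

In the reaction as written Mg²⁺(aq) is reduced, so the Mg²⁺/Mg couple is the cathode and Ca²⁺/Ca is the anode.
E°cell = −2.36 − (−2.87) = +0.51 V; balancing electrons gives n = 2.
ΔG° = −nFE°cell = −(2)(96485)(+0.51) J/mol = −98.4 kJ/mol.

−98.4 kJ/mol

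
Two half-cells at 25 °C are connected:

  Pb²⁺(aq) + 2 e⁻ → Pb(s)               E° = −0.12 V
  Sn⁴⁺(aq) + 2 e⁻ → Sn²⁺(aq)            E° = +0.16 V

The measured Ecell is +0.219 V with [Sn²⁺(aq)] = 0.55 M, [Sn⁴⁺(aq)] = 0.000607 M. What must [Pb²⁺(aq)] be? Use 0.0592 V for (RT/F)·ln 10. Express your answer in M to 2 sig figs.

0.13 M

The Sn⁴⁺/Sn²⁺ couple has the larger reduction potential, so it is the cathode: E°cell = +0.16 − (−0.12) = +0.28 V and n = 2.
Rearranging E = E° − (0.0592/n)·log Q gives log Q = 2(+0.28 − (+0.219))/0.0592 = 2.061.
For Sn⁴⁺(aq) + Pb(s) → Sn²⁺(aq) + Pb²⁺(aq), the reaction quotient is Q = ([Sn²⁺(aq)]·[Pb²⁺(aq)]) / [Sn⁴⁺(aq)].
Solving for the unknown gives log [Pb²⁺(aq)] = −0.896, so [Pb²⁺(aq)] ≈ 0.13 M.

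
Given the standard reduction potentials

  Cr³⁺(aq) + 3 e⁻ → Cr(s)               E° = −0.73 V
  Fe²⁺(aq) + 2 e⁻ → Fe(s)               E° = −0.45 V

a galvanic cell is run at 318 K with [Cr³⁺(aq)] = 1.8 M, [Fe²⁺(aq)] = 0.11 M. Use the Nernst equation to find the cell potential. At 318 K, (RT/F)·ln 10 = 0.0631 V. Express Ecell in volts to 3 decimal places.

+0.244 V

Fe²⁺/Fe is reduced (cathode, E° = −0.45 V) and Cr³⁺/Cr is oxidized (anode).
E°cell = E°cat − E°an = −0.45 − (−0.73) = +0.28 V; n = 6.
The balanced reaction is 3 Fe²⁺(aq) + 2 Cr(s) → 3 Fe(s) + 2 Cr³⁺(aq), so Q = [Cr³⁺(aq)]^2 / [Fe²⁺(aq)]^3 = 2.43×10^3 and log Q = 3.386.
By the Nernst equation, E = +0.28 − (0.0631/6)·(3.386) = +0.244 V.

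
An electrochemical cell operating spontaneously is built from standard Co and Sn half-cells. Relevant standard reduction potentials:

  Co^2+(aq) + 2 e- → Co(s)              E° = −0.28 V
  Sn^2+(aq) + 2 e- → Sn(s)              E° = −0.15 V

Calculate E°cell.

The Sn²⁺/Sn couple has the higher E°, so Sn ion is reduced (cathode) and Co is oxidized (anode).
E°cell = E°(cathode) − E°(anode) = −0.15 − (−0.28) = +0.13 V.

+0.13 V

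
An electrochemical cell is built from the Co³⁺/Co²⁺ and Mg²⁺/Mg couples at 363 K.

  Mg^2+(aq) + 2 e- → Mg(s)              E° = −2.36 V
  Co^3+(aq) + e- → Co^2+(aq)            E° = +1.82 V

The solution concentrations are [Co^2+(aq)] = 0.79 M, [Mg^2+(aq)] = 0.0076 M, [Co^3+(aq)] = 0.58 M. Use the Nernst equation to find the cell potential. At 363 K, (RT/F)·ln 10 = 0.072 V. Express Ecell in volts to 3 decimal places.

+4.247 V

The Co³⁺/Co²⁺ couple has the more positive E°, so it is the cathode; Mg²⁺/Mg is the anode.
The standard potential is +1.82 − (−2.36) = +4.18 V and the balanced reaction transfers n = 2 electrons.
For the overall reaction 2 Co^3+(aq) + Mg(s) → 2 Co^2+(aq) + Mg^2+(aq), Q = ([Co^2+(aq)]^2·[Mg^2+(aq)]) / [Co^3+(aq)]^2 = 0.0141, giving log Q = −1.851.
By the Nernst equation, E = +4.18 − (0.072/2)·(−1.851) = +4.247 V.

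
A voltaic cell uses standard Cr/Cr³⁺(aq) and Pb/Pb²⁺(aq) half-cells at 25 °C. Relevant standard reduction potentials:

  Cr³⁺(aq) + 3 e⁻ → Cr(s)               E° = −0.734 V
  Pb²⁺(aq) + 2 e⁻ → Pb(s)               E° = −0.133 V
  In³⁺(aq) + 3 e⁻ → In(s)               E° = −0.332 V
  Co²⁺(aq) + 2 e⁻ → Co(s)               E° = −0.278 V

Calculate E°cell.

The Pb²⁺/Pb couple has the higher E°, so Pb ion is reduced (cathode) and Cr is oxidized (anode).
E°cell = E°(cathode) − E°(anode) = −0.133 − (−0.734) = +0.601 V.

+0.601 V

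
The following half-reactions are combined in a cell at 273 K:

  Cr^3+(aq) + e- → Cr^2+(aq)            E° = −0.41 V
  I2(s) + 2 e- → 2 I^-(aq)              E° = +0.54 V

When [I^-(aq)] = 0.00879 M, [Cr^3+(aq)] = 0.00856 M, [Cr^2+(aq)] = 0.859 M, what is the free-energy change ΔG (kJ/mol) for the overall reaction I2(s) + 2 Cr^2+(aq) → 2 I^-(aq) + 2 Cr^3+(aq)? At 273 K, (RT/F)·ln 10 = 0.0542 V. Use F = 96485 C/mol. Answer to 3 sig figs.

With I₂/I⁻ reduced at the cathode, E°cell = +0.54 − (−0.41) = +0.95 V and n = 2.
The reaction quotient is ([I^-(aq)]^2·[Cr^3+(aq)]^2) / [Cr^2+(aq)]^2 = 7.67×10^−9; by Nernst, E = +0.95 − (0.0542/2)(−8.115) = +1.1699 V.
Then ΔG = −nFE = −2 × 96485 × +1.1699 J/mol = −226 kJ/mol.

−226 kJ/mol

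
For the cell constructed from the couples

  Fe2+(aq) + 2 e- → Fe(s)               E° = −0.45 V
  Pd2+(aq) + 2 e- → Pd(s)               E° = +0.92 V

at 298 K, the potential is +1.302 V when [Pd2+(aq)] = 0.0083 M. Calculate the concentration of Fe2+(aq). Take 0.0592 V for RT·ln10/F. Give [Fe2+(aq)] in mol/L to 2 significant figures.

With Pd²⁺/Pd at the cathode and Fe²⁺/Fe at the anode, E°cell = +0.92 − (−0.45) = +1.37 V (n = 2).
From the Nernst equation, log Q = n(E° − E)/0.0592 = 2·(+1.37 − (+1.302))/0.0592 = 2.297.
For Pd2+(aq) + Fe(s) → Pd(s) + Fe2+(aq), the reaction quotient is Q = [Fe2+(aq)] / [Pd2+(aq)].
Isolating [Fe2+(aq)] in Q = 10^{2.297} yields log [Fe2+(aq)] = 0.216, i.e. 1.6 M.

1.6 M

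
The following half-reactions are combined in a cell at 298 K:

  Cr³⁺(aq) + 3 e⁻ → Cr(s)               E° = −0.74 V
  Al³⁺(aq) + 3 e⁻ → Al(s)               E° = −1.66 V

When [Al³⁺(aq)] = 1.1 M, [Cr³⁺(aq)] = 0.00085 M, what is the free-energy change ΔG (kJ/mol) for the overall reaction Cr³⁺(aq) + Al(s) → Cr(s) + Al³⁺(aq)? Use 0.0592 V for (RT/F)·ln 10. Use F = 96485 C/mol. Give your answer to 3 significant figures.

−249 kJ/mol

The standard cell potential is −0.74 − (−1.66) = +0.92 V, with n = 3 electrons in the balanced equation.
The reaction quotient is [Al³⁺(aq)] / [Cr³⁺(aq)] = 1.29×10^3; by Nernst, E = +0.92 − (0.0592/3)(3.112) = +0.8586 V.
Then ΔG = −nFE = −3 × 96485 × +0.8586 J/mol = −249 kJ/mol.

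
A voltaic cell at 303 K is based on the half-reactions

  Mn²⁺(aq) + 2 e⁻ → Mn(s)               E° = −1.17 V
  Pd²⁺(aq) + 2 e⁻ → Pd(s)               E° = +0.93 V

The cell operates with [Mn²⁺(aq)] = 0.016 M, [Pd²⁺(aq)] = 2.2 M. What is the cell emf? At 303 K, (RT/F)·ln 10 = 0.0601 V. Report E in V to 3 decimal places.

The Pd²⁺/Pd couple has the more positive E°, so it is the cathode; Mn²⁺/Mn is the anode.
E°cell = E°cat − E°an = +0.93 − (−1.17) = +2.10 V; n = 2.
For the overall reaction Pd²⁺(aq) + Mn(s) → Pd(s) + Mn²⁺(aq), Q = [Mn²⁺(aq)] / [Pd²⁺(aq)] = 0.00727, giving log Q = −2.138.
Applying E = E° − (RT ln10/nF)·log Q gives +2.10 − (0.0601/2)(−2.138) = +2.164 V.

+2.164 V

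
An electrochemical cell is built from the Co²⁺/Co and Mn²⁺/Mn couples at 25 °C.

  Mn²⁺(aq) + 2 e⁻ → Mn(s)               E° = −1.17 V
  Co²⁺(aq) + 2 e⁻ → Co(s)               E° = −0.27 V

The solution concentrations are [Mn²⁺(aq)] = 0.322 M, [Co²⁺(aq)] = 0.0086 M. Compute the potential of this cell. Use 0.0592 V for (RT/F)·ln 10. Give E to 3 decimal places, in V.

+0.853 V

The Co²⁺/Co couple has the more positive E°, so it is the cathode; Mn²⁺/Mn is the anode.
E°cell = −0.27 − (−1.17) = +0.90 V, with n = 2 electrons transferred.
The balanced reaction is Co²⁺(aq) + Mn(s) → Co(s) + Mn²⁺(aq), so Q = [Mn²⁺(aq)] / [Co²⁺(aq)] = 37.4 and log Q = 1.573.
By the Nernst equation, E = +0.90 − (0.0592/2)·(1.573) = +0.853 V.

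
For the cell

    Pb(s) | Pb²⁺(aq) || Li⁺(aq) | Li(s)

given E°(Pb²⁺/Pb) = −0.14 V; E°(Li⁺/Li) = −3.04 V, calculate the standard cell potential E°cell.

By convention the left-hand electrode in cell notation is the anode (oxidation) and the right-hand electrode is the cathode (reduction).
E°cell = E°(right) − E°(left) = −3.04 − (−0.14) = −2.90 V.
The negative sign shows that, as written, the cell would require an external voltage to drive the reaction.

−2.90 V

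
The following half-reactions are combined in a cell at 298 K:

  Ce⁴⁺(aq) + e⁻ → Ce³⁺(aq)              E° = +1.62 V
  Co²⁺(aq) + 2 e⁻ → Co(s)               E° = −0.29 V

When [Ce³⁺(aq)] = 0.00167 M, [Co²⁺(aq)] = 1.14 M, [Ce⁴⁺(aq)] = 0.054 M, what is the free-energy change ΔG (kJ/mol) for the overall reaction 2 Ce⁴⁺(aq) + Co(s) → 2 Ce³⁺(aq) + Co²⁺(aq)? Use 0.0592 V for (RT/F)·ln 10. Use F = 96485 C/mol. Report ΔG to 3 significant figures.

The standard cell potential is +1.62 − (−0.29) = +1.91 V, with n = 2 electrons in the balanced equation.
Here Q = ([Ce³⁺(aq)]^2·[Co²⁺(aq)]) / [Ce⁴⁺(aq)]^2 = 0.00109 (log Q = −2.962), giving E = +1.91 − (0.0592/2)·(−2.962) = +1.9977 V.
Then ΔG = −nFE = −2 × 96485 × +1.9977 J/mol = −385 kJ/mol.

−385 kJ/mol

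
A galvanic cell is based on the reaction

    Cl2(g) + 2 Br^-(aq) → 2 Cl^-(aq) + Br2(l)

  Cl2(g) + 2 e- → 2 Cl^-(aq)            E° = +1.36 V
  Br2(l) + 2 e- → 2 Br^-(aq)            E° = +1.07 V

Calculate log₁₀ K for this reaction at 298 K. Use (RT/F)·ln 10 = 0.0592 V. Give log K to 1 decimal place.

log K = 9.8

The Cl₂/Cl⁻ couple is reduced (cathode); E°cell = +1.36 − (+1.07) = +0.29 V with n = 2.
At equilibrium E = 0, so log K = nE°cell / 0.0592 = (2)(+0.29) / 0.0592 = 9.8.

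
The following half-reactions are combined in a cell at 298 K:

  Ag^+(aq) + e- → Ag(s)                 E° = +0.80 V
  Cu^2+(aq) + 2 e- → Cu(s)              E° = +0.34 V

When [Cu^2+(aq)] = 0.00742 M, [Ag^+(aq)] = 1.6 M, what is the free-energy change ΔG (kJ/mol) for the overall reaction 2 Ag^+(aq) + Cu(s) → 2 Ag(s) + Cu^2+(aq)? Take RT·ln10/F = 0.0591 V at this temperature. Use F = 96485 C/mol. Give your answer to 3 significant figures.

E°cell = +0.80 − (+0.34) = +0.46 V; the balanced reaction transfers n = 2 electrons.
Here Q = [Cu^2+(aq)] / [Ag^+(aq)]^2 = 0.0029 (log Q = −2.538), giving E = +0.46 − (0.0591/2)·(−2.538) = +0.5350 V.
Then ΔG = −nFE = −2 × 96485 × +0.5350 J/mol = −103 kJ/mol.

−103 kJ/mol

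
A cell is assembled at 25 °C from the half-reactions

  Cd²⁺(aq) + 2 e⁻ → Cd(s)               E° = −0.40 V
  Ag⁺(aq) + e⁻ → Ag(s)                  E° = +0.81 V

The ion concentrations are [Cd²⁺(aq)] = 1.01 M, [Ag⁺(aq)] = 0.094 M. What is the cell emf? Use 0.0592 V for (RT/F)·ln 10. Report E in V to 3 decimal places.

Ag⁺/Ag is reduced (cathode, E° = +0.81 V) and Cd²⁺/Cd is oxidized (anode).
E°cell = E°cat − E°an = +0.81 − (−0.40) = +1.21 V; n = 2.
For the overall reaction 2 Ag⁺(aq) + Cd(s) → 2 Ag(s) + Cd²⁺(aq), Q = [Cd²⁺(aq)] / [Ag⁺(aq)]^2 = 114, giving log Q = 2.058.
E = E° − (0.0592/n)·log Q = +1.21 − (0.0592/2)(2.058) = +1.149 V.

+1.149 V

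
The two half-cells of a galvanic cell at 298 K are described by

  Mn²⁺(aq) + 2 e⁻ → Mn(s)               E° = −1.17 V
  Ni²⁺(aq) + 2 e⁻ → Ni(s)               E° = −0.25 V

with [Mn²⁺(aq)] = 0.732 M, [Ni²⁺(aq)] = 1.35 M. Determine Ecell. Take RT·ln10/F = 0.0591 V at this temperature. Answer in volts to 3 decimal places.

+0.928 V

Since E°(Ni²⁺/Ni) > E°(Mn²⁺/Mn), Ni²⁺/Ni serves as the cathode.
The standard potential is −0.25 − (−1.17) = +0.92 V and the balanced reaction transfers n = 2 electrons.
The balanced reaction is Ni²⁺(aq) + Mn(s) → Ni(s) + Mn²⁺(aq), so Q = [Mn²⁺(aq)] / [Ni²⁺(aq)] = 0.542 and log Q = −0.266.
E = E° − (0.0591/n)·log Q = +0.92 − (0.0591/2)(−0.266) = +0.928 V.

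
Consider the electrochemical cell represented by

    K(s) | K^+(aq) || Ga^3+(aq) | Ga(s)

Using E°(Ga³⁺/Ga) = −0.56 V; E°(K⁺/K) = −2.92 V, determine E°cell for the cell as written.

+2.36 V

By convention the left-hand electrode in cell notation is the anode (oxidation) and the right-hand electrode is the cathode (reduction).
E°cell = E°(right) − E°(left) = −0.56 − (−2.92) = +2.36 V.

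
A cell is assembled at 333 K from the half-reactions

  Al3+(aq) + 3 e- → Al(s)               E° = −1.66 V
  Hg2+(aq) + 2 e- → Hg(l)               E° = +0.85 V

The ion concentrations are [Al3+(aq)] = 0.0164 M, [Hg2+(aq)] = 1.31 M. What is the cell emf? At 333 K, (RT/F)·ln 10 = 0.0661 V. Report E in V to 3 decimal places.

The Hg²⁺/Hg couple has the more positive E°, so it is the cathode; Al³⁺/Al is the anode.
E°cell = E°cat − E°an = +0.85 − (−1.66) = +2.51 V; n = 6.
The balanced reaction is 3 Hg2+(aq) + 2 Al(s) → 3 Hg(l) + 2 Al3+(aq), so Q = [Al3+(aq)]^2 / [Hg2+(aq)]^3 = 0.00012 and log Q = −3.922.
By the Nernst equation, E = +2.51 − (0.0661/6)·(−3.922) = +2.553 V.

+2.553 V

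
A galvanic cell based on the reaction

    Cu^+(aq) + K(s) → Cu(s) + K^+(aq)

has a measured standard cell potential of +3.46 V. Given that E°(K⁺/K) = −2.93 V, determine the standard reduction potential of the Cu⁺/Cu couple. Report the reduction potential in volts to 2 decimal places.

In the reaction as written the Cu⁺/Cu couple is reduced (cathode) and K⁺/K is oxidized (anode), so E°cell = E°(Cu⁺/Cu) − E°(K⁺/K).
E°(Cu⁺/Cu) = E°cell + E°(anode) = +3.46 + (−2.93) = +0.53 V.

+0.53 V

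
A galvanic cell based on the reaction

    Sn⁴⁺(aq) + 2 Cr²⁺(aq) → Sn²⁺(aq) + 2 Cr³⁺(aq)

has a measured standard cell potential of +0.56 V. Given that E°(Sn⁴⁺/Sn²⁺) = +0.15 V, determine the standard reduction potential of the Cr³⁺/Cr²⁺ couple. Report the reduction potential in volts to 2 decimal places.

In the reaction as written the Sn⁴⁺/Sn²⁺ couple is reduced (cathode) and Cr³⁺/Cr²⁺ is oxidized (anode), so E°cell = E°(Sn⁴⁺/Sn²⁺) − E°(Cr³⁺/Cr²⁺).
E°(Cr³⁺/Cr²⁺) = E°(cathode) − E°cell = +0.15 − (+0.56) = −0.41 V.

−0.41 V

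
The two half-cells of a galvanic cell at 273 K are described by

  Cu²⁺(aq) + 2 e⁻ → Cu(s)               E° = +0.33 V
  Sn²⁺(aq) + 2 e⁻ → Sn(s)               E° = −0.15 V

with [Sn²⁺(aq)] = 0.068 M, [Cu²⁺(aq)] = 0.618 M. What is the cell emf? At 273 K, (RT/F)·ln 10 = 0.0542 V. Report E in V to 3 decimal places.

The Cu²⁺/Cu couple has the more positive E°, so it is the cathode; Sn²⁺/Sn is the anode.
E°cell = E°cat − E°an = +0.33 − (−0.15) = +0.48 V; n = 2.
Balancing gives Cu²⁺(aq) + Sn(s) → Cu(s) + Sn²⁺(aq); hence Q = [Sn²⁺(aq)] / [Cu²⁺(aq)] = 0.11 (log Q = −0.958).
By the Nernst equation, E = +0.48 − (0.0542/2)·(−0.958) = +0.506 V.

+0.506 V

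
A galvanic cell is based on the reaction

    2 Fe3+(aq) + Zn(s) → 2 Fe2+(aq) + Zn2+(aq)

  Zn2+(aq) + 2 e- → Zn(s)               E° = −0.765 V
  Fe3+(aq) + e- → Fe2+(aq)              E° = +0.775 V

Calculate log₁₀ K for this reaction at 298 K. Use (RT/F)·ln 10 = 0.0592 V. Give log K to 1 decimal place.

The Fe³⁺/Fe²⁺ couple is reduced (cathode); E°cell = +0.775 − (−0.765) = +1.540 V with n = 2.
At equilibrium E = 0, so log K = nE°cell / 0.0592 = (2)(+1.540) / 0.0592 = 52.0.

log K = 52.0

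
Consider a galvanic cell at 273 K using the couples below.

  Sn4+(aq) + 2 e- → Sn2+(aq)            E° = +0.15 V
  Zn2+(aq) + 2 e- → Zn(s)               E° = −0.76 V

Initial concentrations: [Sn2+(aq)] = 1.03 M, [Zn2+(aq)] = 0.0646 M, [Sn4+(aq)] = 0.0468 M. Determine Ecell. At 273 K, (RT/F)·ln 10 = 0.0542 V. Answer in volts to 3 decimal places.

The Sn⁴⁺/Sn²⁺ couple has the more positive E°, so it is the cathode; Zn²⁺/Zn is the anode.
E°cell = E°cat − E°an = +0.15 − (−0.76) = +0.91 V; n = 2.
Balancing gives Sn4+(aq) + Zn(s) → Sn2+(aq) + Zn2+(aq); hence Q = ([Sn2+(aq)]·[Zn2+(aq)]) / [Sn4+(aq)] = 1.42 (log Q = 0.153).
By the Nernst equation, E = +0.91 − (0.0542/2)·(0.153) = +0.906 V.

+0.906 V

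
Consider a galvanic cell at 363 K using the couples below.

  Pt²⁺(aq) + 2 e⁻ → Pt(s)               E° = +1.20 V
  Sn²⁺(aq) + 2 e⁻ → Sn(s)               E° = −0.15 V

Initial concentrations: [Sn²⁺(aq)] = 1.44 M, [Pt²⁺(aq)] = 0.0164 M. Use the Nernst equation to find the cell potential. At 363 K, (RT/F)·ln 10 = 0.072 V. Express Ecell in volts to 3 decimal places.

+1.280 V

Pt²⁺/Pt is reduced (cathode, E° = +1.20 V) and Sn²⁺/Sn is oxidized (anode).
The standard potential is +1.20 − (−0.15) = +1.35 V and the balanced reaction transfers n = 2 electrons.
Balancing gives Pt²⁺(aq) + Sn(s) → Pt(s) + Sn²⁺(aq); hence Q = [Sn²⁺(aq)] / [Pt²⁺(aq)] = 87.8 (log Q = 1.944).
Applying E = E° − (RT ln10/nF)·log Q gives +1.35 − (0.072/2)(1.944) = +1.280 V.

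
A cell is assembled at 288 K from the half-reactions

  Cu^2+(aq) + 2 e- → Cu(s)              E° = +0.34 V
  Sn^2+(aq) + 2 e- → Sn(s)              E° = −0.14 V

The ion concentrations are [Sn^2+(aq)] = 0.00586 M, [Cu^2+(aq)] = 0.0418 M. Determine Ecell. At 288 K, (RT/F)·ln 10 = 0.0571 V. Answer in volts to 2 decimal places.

Since E°(Cu²⁺/Cu) > E°(Sn²⁺/Sn), Cu²⁺/Cu serves as the cathode.
E°cell = E°cat − E°an = +0.34 − (−0.14) = +0.48 V; n = 2.
For the overall reaction Cu^2+(aq) + Sn(s) → Cu(s) + Sn^2+(aq), Q = [Sn^2+(aq)] / [Cu^2+(aq)] = 0.14, giving log Q = −0.853.
By the Nernst equation, E = +0.48 − (0.0571/2)·(−0.853) = +0.50 V.

+0.50 V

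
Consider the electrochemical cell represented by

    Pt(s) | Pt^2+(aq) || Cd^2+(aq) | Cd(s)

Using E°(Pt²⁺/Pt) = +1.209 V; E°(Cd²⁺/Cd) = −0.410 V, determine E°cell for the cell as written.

By convention the left-hand electrode in cell notation is the anode (oxidation) and the right-hand electrode is the cathode (reduction).
E°cell = E°(right) − E°(left) = −0.410 − (+1.209) = −1.619 V.
The negative sign shows that, as written, the cell would require an external voltage to drive the reaction.

−1.619 V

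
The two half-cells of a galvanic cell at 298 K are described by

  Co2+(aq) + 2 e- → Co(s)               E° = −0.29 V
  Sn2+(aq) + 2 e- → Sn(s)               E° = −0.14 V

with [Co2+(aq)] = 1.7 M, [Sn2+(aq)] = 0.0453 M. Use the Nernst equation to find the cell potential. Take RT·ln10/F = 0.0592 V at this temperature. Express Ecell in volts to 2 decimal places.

Since E°(Sn²⁺/Sn) > E°(Co²⁺/Co), Sn²⁺/Sn serves as the cathode.
The standard potential is −0.14 − (−0.29) = +0.15 V and the balanced reaction transfers n = 2 electrons.
Balancing gives Sn2+(aq) + Co(s) → Sn(s) + Co2+(aq); hence Q = [Co2+(aq)] / [Sn2+(aq)] = 37.5 (log Q = 1.574).
E = E° − (0.0592/n)·log Q = +0.15 − (0.0592/2)(1.574) = +0.10 V.

+0.10 V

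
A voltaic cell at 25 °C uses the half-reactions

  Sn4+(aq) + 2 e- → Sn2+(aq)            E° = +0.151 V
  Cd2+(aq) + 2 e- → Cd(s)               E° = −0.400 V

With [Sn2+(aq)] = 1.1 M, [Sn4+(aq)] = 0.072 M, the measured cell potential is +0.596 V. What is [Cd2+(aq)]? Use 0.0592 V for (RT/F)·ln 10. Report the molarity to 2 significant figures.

Sn⁴⁺/Sn²⁺ is the cathode (higher E°); E°cell = +0.151 − (−0.400) = +0.551 V with n = 2.
Since E = E° − (0.0592/n)·log Q, log Q = n(E° − E)/0.0592 = −1.520.
For Sn4+(aq) + Cd(s) → Sn2+(aq) + Cd2+(aq), the reaction quotient is Q = ([Sn2+(aq)]·[Cd2+(aq)]) / [Sn4+(aq)].
Solving for the unknown gives log [Cd2+(aq)] = −2.704, so [Cd2+(aq)] ≈ 0.0020 M.

0.0020 M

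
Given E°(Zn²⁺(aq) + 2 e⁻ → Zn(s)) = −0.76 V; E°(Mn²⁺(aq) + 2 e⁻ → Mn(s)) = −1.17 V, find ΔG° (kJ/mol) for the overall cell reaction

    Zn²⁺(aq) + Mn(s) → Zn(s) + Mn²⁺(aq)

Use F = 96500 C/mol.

In the reaction as written Zn²⁺(aq) is reduced, so the Zn²⁺/Zn couple is the cathode and Mn²⁺/Mn is the anode.
E°cell = −0.76 − (−1.17) = +0.41 V; balancing electrons gives n = 2.
ΔG° = −nFE°cell = −(2)(96500)(+0.41) J/mol = −79.1 kJ/mol.

−79.1 kJ/mol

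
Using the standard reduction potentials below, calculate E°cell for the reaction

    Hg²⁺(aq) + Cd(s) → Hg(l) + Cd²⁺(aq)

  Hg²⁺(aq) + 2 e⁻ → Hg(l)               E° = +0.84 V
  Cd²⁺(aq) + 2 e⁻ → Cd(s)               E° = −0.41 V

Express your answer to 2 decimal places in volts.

Hg²⁺(aq) gains electrons, so the Hg²⁺/Hg couple is the cathode; the Cd²⁺/Cd couple is the anode.
E°cell = E°(cathode) − E°(anode) = +0.84 − (−0.41) = +1.25 V.

+1.25 V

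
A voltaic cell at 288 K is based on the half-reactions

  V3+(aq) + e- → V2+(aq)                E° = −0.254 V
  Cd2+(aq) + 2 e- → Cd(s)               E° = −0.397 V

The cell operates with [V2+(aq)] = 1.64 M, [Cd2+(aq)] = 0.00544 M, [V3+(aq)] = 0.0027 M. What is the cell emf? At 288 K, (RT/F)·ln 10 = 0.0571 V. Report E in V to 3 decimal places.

+0.049 V

The V³⁺/V²⁺ couple has the more positive E°, so it is the cathode; Cd²⁺/Cd is the anode.
E°cell = −0.254 − (−0.397) = +0.143 V, with n = 2 electrons transferred.
Balancing gives 2 V3+(aq) + Cd(s) → 2 V2+(aq) + Cd2+(aq); hence Q = ([V2+(aq)]^2·[Cd2+(aq)]) / [V3+(aq)]^2 = 2.01×10^3 (log Q = 3.303).
Applying E = E° − (RT ln10/nF)·log Q gives +0.143 − (0.0571/2)(3.303) = +0.049 V.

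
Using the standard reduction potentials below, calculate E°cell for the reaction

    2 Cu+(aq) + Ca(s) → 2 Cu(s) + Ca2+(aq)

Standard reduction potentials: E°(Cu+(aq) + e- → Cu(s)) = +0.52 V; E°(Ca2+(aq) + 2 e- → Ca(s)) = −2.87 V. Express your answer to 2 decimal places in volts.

+3.39 V

In the reaction as written, Cu+(aq) is reduced (cathode) and Ca2+(aq) is produced by oxidation at the anode.
E°cell = E°(cathode) − E°(anode) = +0.52 − (−2.87) = +3.39 V.
The positive value indicates the reaction is spontaneous as written.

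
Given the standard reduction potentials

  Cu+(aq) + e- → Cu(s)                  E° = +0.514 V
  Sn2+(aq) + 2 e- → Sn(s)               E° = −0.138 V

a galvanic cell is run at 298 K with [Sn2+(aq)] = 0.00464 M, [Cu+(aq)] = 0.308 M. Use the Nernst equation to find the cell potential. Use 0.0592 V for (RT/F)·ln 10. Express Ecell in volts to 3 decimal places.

Cu⁺/Cu is reduced (cathode, E° = +0.514 V) and Sn²⁺/Sn is oxidized (anode).
E°cell = +0.514 − (−0.138) = +0.652 V, with n = 2 electrons transferred.
Balancing gives 2 Cu+(aq) + Sn(s) → 2 Cu(s) + Sn2+(aq); hence Q = [Sn2+(aq)] / [Cu+(aq)]^2 = 0.0489 (log Q = −1.311).
By the Nernst equation, E = +0.652 − (0.0592/2)·(−1.311) = +0.691 V.

+0.691 V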